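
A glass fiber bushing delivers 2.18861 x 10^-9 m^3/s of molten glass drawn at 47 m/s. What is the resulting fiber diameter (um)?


Cross-sectional area from continuity:
  A = Q / v = 2.18861 x 10^-9 / 47 = 4.656617 x 10^-11 m^2
Diameter from circular cross-section:
  d = sqrt(4A / pi) * 10^6 (m -> um)
  d = sqrt(4 * 4.656617 x 10^-11 / pi) * 10^6 = 7.7 um

7.7 um


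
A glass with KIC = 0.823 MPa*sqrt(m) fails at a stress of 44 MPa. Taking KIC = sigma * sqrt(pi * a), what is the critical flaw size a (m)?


Rearrange KIC = sigma * sqrt(pi * a):
  sqrt(pi * a) = KIC / sigma
  sqrt(pi * a) = 0.823 / 44 = 0.018705
  a = (KIC / sigma)^2 / pi
  a = 0.018705^2 / pi = 0.0001114 m

0.0001114 m


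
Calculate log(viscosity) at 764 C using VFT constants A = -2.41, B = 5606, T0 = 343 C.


VFT equation: log(eta) = A + B / (T - T0)
  T - T0 = 764 - 343 = 421
  B / (T - T0) = 5606 / 421 = 13.316
  log(eta) = -2.41 + 13.316 = 10.906

10.906


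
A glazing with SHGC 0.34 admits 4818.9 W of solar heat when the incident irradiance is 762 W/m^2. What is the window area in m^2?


Rearrange Q = Area * SHGC * Irradiance:
  Area = Q / (SHGC * Irradiance)
  Area = 4818.9 / (0.34 * 762) = 18.6 m^2

18.6 m^2


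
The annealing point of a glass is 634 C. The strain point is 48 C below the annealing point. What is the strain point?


Strain point = annealing point - difference:
  T_strain = 634 - 48 = 586 C

586 C


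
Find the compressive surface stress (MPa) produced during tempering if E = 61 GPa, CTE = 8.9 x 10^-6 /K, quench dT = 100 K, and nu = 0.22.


Tempering stress: sigma = E * alpha * dT / (1 - nu)
  E (MPa) = 61 * 1000 = 61000
  Numerator = 61000 * (8.9 x 10^-6) * 100 = 54.29
  Denominator = 1 - 0.22 = 0.78
  sigma = 54.29 / 0.78 = 69.6 MPa

69.6 MPa


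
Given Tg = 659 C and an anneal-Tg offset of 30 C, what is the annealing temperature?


The annealing temperature is Tg plus the offset:
  T_anneal = 659 + 30 = 689 C

689 C


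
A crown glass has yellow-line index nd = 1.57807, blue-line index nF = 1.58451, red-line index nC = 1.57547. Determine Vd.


Abbe number formula: Vd = (nd - 1) / (nF - nC)
  nd - 1 = 1.57807 - 1 = 0.57807
  nF - nC = 1.58451 - 1.57547 = 0.00904
  Vd = 0.57807 / 0.00904 = 63.95

63.95


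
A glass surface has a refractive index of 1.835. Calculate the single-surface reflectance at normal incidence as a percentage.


Fresnel reflectance at normal incidence:
  R = ((n - 1)/(n + 1))^2
  (n - 1)/(n + 1) = (1.835 - 1)/(1.835 + 1) = 0.294533
  R = 0.294533^2 = 0.0867497
  R(%) = 0.0867497 * 100 = 8.675%

8.675%


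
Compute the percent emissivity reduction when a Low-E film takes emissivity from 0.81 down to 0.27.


Percentage reduction = (1 - coated/uncoated) * 100
  Ratio = 0.27 / 0.81 = 0.3333
  Reduction = (1 - 0.3333) * 100 = 66.7%

66.7%


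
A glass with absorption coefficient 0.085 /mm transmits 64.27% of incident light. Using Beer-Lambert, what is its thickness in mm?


Rearrange T = exp(-alpha * thickness):
  thickness = -ln(T) / alpha
  T = 64.27/100 = 0.6427
  ln(T) = -0.44208
  -ln(T) = 0.44208
  thickness = 0.44208 / 0.085 = 5.2 mm

5.2 mm


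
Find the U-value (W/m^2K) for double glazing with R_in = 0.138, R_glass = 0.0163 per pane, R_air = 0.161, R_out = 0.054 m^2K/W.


Total thermal resistance (series):
  R_total = R_in + R_glass + R_air + R_glass + R_out
  R_total = 0.138 + 0.0163 + 0.161 + 0.0163 + 0.054 = 0.3856 m^2K/W
U-value = 1 / R_total = 1 / 0.3856 = 2.593 W/m^2K

2.593 W/m^2K


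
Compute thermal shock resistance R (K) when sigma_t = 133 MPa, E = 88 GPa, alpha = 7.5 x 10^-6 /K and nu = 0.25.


Thermal shock resistance: R = sigma * (1 - nu) / (E * alpha)
  Numerator = 133 * (1 - 0.25) = 99.75
  Denominator = 88 * 1000 * (7.5 x 10^-6) = 0.66
  R = 99.75 / 0.66 = 151.1 K

151.1 K


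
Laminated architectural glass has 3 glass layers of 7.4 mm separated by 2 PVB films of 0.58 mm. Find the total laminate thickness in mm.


Total thickness = glass contribution + PVB contribution
  Glass: 3 * 7.4 = 22.2 mm
  PVB: 2 * 0.58 = 1.16 mm
  Total = 22.2 + 1.16 = 23.36 mm

23.36 mm


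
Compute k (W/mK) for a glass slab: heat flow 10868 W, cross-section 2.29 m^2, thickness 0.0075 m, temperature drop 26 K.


Fourier's law rearranged: k = Q * t / (A * dT)
  Numerator = 10868 * 0.0075 = 81.51
  Denominator = 2.29 * 26 = 59.54
  k = 81.51 / 59.54 = 1.369 W/mK

1.369 W/mK


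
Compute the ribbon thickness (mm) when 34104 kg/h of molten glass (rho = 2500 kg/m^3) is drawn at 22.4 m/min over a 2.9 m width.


Ribbon cross-section from mass balance:
  Volume rate = throughput / density = 34104 / 2500 = 13.6416 m^3/h
  thickness = volume rate / (speed * 60 * width), i.e.
  thickness = throughput / (60 * speed * width * density) * 1000
  thickness = 34104 / (60 * 22.4 * 2.9 * 2500) * 1000 = 3.5 mm

3.5 mm


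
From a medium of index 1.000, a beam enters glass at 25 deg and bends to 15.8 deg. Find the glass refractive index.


Apply Snell's law: n1 * sin(theta1) = n2 * sin(theta2)
  n2 = n1 * sin(theta1) / sin(theta2)
  sin(25) = 0.422618
  sin(15.8) = 0.27228
  n2 = 1.000 * 0.422618 / 0.27228 = 1.5521

1.5521


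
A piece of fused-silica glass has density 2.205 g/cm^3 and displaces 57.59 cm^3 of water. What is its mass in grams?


Rearrange rho = m / V:
  m = rho * V
  m = 2.205 * 57.59 = 126.986 g

126.986 g


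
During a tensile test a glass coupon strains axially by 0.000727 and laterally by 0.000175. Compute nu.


Poisson's ratio: nu = lateral strain / axial strain
  nu = 0.000175 / 0.000727 = 0.2407

0.2407


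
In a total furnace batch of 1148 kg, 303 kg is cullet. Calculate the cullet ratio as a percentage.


Cullet ratio = (cullet mass / total batch mass) * 100
  Ratio = 303 / 1148 * 100 = 26.39%

26.39%


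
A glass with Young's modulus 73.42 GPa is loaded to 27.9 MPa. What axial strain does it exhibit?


Rearrange E = sigma / epsilon:
  epsilon = sigma / E
  E (MPa) = 73.42 * 1000 = 73420
  epsilon = 27.9 / 73420 = 0.00038

0.00038


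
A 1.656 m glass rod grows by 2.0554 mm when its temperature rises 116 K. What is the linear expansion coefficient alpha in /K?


Rearrange dL = alpha * L0 * dT for alpha:
  alpha = dL / (L0 * dT)
  alpha = (2.0554 / 1000) / (1.656 * 116) = 0.0000107 /K = 1.07 x 10^-5 /K

1.07 x 10^-5 /K


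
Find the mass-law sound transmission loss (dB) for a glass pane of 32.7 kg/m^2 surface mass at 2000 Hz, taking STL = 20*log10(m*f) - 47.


Mass law: STL = 20 * log10(m * f) - 47
  m * f = 32.7 * 2000 = 65400
  log10(65400) = 4.81558
  STL = 20 * 4.81558 - 47 = 96.3116 - 47 = 49.3 dB

49.3 dB


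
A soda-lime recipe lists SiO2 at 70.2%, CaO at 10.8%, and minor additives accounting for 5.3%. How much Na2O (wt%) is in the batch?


Pieces sum to 100%:
  Na2O = 100 - (SiO2 + CaO + others)
  Na2O = 100 - (70.2 + 10.8 + 5.3) = 13.7%

13.7%


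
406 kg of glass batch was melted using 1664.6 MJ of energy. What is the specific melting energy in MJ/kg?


Rearrange E = m * s for s:
  s = E / m
  s = 1664.6 / 406 = 4.1 MJ/kg

4.1 MJ/kg


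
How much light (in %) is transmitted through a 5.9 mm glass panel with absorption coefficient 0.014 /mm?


Beer-Lambert law: T = exp(-alpha * thickness)
  exponent = -0.014 * 5.9 = -0.0826
  T = exp(-0.0826) = 0.9207
  Percentage = 0.9207 * 100 = 92.07%

92.07%


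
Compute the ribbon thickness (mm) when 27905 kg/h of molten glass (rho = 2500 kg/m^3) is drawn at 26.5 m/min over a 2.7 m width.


Ribbon cross-section from mass balance:
  Volume rate = throughput / density = 27905 / 2500 = 11.162 m^3/h
  thickness = volume rate / (speed * 60 * width), i.e.
  thickness = throughput / (60 * speed * width * density) * 1000
  thickness = 27905 / (60 * 26.5 * 2.7 * 2500) * 1000 = 2.6 mm

2.6 mm


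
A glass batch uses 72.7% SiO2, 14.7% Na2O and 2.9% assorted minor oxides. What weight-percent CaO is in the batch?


Pieces sum to 100%:
  CaO = 100 - (SiO2 + Na2O + others)
  CaO = 100 - (72.7 + 14.7 + 2.9) = 9.7%

9.7%


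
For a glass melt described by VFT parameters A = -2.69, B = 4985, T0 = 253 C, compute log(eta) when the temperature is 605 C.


VFT equation: log(eta) = A + B / (T - T0)
  T - T0 = 605 - 253 = 352
  B / (T - T0) = 4985 / 352 = 14.162
  log(eta) = -2.69 + 14.162 = 11.472

11.472


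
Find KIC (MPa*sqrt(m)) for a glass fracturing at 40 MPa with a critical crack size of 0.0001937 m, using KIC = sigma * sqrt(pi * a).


Fracture toughness: KIC = sigma * sqrt(pi * a)
  pi * a = pi * 0.0001937 = 0.000608526
  sqrt(pi * a) = 0.024668
  KIC = 40 * 0.024668 = 0.987 MPa*sqrt(m)

0.987 MPa*sqrt(m)


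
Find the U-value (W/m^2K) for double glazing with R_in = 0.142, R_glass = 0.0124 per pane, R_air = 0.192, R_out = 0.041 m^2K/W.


Total thermal resistance (series):
  R_total = R_in + R_glass + R_air + R_glass + R_out
  R_total = 0.142 + 0.0124 + 0.192 + 0.0124 + 0.041 = 0.3998 m^2K/W
U-value = 1 / R_total = 1 / 0.3998 = 2.501 W/m^2K

2.501 W/m^2K


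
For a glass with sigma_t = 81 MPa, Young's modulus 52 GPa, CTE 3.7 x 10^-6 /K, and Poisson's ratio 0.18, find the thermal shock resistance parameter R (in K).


Thermal shock resistance: R = sigma * (1 - nu) / (E * alpha)
  Numerator = 81 * (1 - 0.18) = 66.42
  Denominator = 52 * 1000 * (3.7 x 10^-6) = 0.1924
  R = 66.42 / 0.1924 = 345.2 K

345.2 K


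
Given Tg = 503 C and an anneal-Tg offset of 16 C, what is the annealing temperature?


The annealing temperature is Tg plus the offset:
  T_anneal = 503 + 16 = 519 C

519 C


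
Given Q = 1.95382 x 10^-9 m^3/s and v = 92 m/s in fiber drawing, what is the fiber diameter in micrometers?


Cross-sectional area from continuity:
  A = Q / v = 1.95382 x 10^-9 / 92 = 2.123717 x 10^-11 m^2
Diameter from circular cross-section:
  d = sqrt(4A / pi) * 10^6 (m -> um)
  d = sqrt(4 * 2.123717 x 10^-11 / pi) * 10^6 = 5.2 um

5.2 um


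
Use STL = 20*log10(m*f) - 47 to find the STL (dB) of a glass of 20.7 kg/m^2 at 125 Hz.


Mass law: STL = 20 * log10(m * f) - 47
  m * f = 20.7 * 125 = 2587.5
  log10(2587.5) = 3.41288
  STL = 20 * 3.41288 - 47 = 68.2576 - 47 = 21.3 dB

21.3 dB


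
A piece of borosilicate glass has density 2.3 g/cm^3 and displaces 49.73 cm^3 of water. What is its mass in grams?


Rearrange rho = m / V:
  m = rho * V
  m = 2.3 * 49.73 = 114.379 g

114.379 g


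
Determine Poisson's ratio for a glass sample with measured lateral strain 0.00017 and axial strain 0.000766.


Poisson's ratio: nu = lateral strain / axial strain
  nu = 0.00017 / 0.000766 = 0.2219

0.2219


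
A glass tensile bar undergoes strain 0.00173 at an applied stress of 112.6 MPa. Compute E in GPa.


Young's modulus: E = stress / strain
  E = 112.6 MPa / 0.00173 = 65086.71 MPa
Convert to GPa: 65086.71 / 1000 = 65.09 GPa

65.09 GPa


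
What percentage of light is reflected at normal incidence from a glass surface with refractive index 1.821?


Fresnel reflectance at normal incidence:
  R = ((n - 1)/(n + 1))^2
  (n - 1)/(n + 1) = (1.821 - 1)/(1.821 + 1) = 0.291032
  R = 0.291032^2 = 0.0846996
  R(%) = 0.0846996 * 100 = 8.47%

8.47%


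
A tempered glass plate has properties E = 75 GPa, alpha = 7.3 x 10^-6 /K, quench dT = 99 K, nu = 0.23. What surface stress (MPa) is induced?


Tempering stress: sigma = E * alpha * dT / (1 - nu)
  E (MPa) = 75 * 1000 = 75000
  Numerator = 75000 * (7.3 x 10^-6) * 99 = 54.2025
  Denominator = 1 - 0.23 = 0.77
  sigma = 54.2025 / 0.77 = 70.4 MPa

70.4 MPa


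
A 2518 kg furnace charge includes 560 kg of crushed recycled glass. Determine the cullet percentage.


Cullet ratio = (cullet mass / total batch mass) * 100
  Ratio = 560 / 2518 * 100 = 22.24%

22.24%


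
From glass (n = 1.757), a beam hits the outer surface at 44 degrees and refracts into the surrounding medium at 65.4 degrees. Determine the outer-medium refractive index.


Apply Snell's law: n1 * sin(theta1) = n2 * sin(theta2)
  n2 = n1 * sin(theta1) / sin(theta2)
  sin(44) = 0.694658
  sin(65.4) = 0.909236
  n2 = 1.757 * 0.694658 / 0.909236 = 1.3424

1.3424


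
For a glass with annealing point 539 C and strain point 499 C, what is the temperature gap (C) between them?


Gap = T_anneal - T_strain:
  gap = 539 - 499 = 40 C

40 C


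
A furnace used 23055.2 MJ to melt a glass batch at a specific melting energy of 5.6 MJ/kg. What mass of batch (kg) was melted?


Rearrange E = m * s for m:
  m = E / s
  m = 23055.2 / 5.6 = 4117.0 kg

4117.0 kg


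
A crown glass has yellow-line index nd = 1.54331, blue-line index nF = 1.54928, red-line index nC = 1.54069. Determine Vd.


Abbe number formula: Vd = (nd - 1) / (nF - nC)
  nd - 1 = 1.54331 - 1 = 0.54331
  nF - nC = 1.54928 - 1.54069 = 0.00859
  Vd = 0.54331 / 0.00859 = 63.25

63.25


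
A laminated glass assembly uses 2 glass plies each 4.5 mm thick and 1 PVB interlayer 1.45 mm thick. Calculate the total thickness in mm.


Total thickness = glass contribution + PVB contribution
  Glass: 2 * 4.5 = 9.0 mm
  PVB: 1 * 1.45 = 1.45 mm
  Total = 9.0 + 1.45 = 10.45 mm

10.45 mm


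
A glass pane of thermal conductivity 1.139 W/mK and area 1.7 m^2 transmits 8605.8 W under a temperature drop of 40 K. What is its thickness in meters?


Fourier's law: t = k * A * dT / Q
  t = 1.139 * 1.7 * 40 / 8605.8
  t = 77.452 / 8605.8 = 0.009 m

0.009 m


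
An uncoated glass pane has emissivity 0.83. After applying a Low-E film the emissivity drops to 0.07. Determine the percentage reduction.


Percentage reduction = (1 - coated/uncoated) * 100
  Ratio = 0.07 / 0.83 = 0.0843
  Reduction = (1 - 0.0843) * 100 = 91.6%

91.6%


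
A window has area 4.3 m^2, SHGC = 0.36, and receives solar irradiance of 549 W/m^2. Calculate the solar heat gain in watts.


Solar heat gain: Q = Area * SHGC * Irradiance
  Q = 4.3 * 0.36 * 549 = 849.9 W

849.9 W


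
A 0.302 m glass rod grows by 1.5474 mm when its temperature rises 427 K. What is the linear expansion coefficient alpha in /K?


Rearrange dL = alpha * L0 * dT for alpha:
  alpha = dL / (L0 * dT)
  alpha = (1.5474 / 1000) / (0.302 * 427) = 0.000012 /K = 1.2 x 10^-5 /K

1.2 x 10^-5 /K


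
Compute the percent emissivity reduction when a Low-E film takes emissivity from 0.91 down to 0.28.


Percentage reduction = (1 - coated/uncoated) * 100
  Ratio = 0.28 / 0.91 = 0.3077
  Reduction = (1 - 0.3077) * 100 = 69.2%

69.2%


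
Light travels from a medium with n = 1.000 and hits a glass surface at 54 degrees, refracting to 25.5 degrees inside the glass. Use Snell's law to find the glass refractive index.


Apply Snell's law: n1 * sin(theta1) = n2 * sin(theta2)
  n2 = n1 * sin(theta1) / sin(theta2)
  sin(54) = 0.809017
  sin(25.5) = 0.430511
  n2 = 1.000 * 0.809017 / 0.430511 = 1.8792

1.8792


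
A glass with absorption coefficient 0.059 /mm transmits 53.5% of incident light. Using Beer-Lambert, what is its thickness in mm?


Rearrange T = exp(-alpha * thickness):
  thickness = -ln(T) / alpha
  T = 53.5/100 = 0.535
  ln(T) = -0.62549
  -ln(T) = 0.62549
  thickness = 0.62549 / 0.059 = 10.6 mm

10.6 mm


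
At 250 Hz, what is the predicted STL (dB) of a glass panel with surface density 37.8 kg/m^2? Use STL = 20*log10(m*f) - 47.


Mass law: STL = 20 * log10(m * f) - 47
  m * f = 37.8 * 250 = 9450
  log10(9450) = 3.97543
  STL = 20 * 3.97543 - 47 = 79.5086 - 47 = 32.5 dB

32.5 dB


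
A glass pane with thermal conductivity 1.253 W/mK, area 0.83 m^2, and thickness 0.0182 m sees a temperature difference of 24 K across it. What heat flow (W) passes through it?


Fourier's law: Q = k * A * dT / t
  Q = 1.253 * 0.83 * 24 / 0.0182
  Q = 24.95976 / 0.0182 = 1371.4 W

1371.4 W


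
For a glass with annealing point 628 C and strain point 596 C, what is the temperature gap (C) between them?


Gap = T_anneal - T_strain:
  gap = 628 - 596 = 32 C

32 C


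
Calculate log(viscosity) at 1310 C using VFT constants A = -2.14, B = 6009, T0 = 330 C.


VFT equation: log(eta) = A + B / (T - T0)
  T - T0 = 1310 - 330 = 980
  B / (T - T0) = 6009 / 980 = 6.132
  log(eta) = -2.14 + 6.132 = 3.992

3.992


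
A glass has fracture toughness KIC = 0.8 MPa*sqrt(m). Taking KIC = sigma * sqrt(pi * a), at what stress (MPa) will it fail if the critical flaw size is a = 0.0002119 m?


Rearrange KIC = sigma * sqrt(pi * a):
  sigma = KIC / sqrt(pi * a)
  sqrt(pi * 0.0002119) = 0.025801
  sigma = 0.8 / 0.025801 = 31.01 MPa

31.01 MPa


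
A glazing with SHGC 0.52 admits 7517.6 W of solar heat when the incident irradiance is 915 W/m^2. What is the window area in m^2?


Rearrange Q = Area * SHGC * Irradiance:
  Area = Q / (SHGC * Irradiance)
  Area = 7517.6 / (0.52 * 915) = 15.8 m^2

15.8 m^2


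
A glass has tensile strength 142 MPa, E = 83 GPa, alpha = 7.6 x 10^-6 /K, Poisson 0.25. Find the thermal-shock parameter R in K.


Thermal shock resistance: R = sigma * (1 - nu) / (E * alpha)
  Numerator = 142 * (1 - 0.25) = 106.5
  Denominator = 83 * 1000 * (7.6 x 10^-6) = 0.6308
  R = 106.5 / 0.6308 = 168.8 K

168.8 K


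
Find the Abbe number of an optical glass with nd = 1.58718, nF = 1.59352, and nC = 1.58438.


Abbe number formula: Vd = (nd - 1) / (nF - nC)
  nd - 1 = 1.58718 - 1 = 0.58718
  nF - nC = 1.59352 - 1.58438 = 0.00914
  Vd = 0.58718 / 0.00914 = 64.24

64.24


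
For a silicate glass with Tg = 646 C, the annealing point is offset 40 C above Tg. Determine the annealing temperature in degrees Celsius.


The annealing temperature is Tg plus the offset:
  T_anneal = 646 + 40 = 686 C

686 C


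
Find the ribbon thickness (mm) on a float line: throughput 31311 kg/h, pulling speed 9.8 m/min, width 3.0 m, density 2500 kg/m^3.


Ribbon cross-section from mass balance:
  Volume rate = throughput / density = 31311 / 2500 = 12.5244 m^3/h
  thickness = volume rate / (speed * 60 * width), i.e.
  thickness = throughput / (60 * speed * width * density) * 1000
  thickness = 31311 / (60 * 9.8 * 3.0 * 2500) * 1000 = 7.1 mm

7.1 mm


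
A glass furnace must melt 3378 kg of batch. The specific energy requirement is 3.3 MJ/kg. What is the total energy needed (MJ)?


Total energy = mass * specific energy
  E = 3378 * 3.3 = 11147.4 MJ

11147.4 MJ


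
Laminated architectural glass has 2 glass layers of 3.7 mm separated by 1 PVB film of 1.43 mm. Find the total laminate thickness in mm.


Total thickness = glass contribution + PVB contribution
  Glass: 2 * 3.7 = 7.4 mm
  PVB: 1 * 1.43 = 1.43 mm
  Total = 7.4 + 1.43 = 8.83 mm

8.83 mm


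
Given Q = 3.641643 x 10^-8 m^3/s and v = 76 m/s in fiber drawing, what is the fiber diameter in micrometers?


Cross-sectional area from continuity:
  A = Q / v = 3.641643 x 10^-8 / 76 = 4.791636 x 10^-10 m^2
Diameter from circular cross-section:
  d = sqrt(4A / pi) * 10^6 (m -> um)
  d = sqrt(4 * 4.791636 x 10^-10 / pi) * 10^6 = 24.7 um

24.7 um


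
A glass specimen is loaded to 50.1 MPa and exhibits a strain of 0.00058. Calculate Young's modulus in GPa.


Young's modulus: E = stress / strain
  E = 50.1 MPa / 0.00058 = 86379.31 MPa
Convert to GPa: 86379.31 / 1000 = 86.38 GPa

86.38 GPa


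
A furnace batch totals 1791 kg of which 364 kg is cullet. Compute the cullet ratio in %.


Cullet ratio = (cullet mass / total batch mass) * 100
  Ratio = 364 / 1791 * 100 = 20.32%

20.32%


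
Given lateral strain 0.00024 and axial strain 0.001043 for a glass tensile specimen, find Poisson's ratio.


Poisson's ratio: nu = lateral strain / axial strain
  nu = 0.00024 / 0.001043 = 0.2301

0.2301


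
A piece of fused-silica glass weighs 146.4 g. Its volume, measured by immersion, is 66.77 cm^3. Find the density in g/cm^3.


Use the definition of density:
  rho = mass / volume
  rho = 146.4 / 66.77 = 2.193 g/cm^3

2.193 g/cm^3


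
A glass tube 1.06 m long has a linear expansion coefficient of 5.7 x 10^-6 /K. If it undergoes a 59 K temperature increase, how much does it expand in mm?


Thermal expansion formula: dL = alpha * L0 * dT
  dL = (5.7 x 10^-6) * 1.06 * 59 = 0.00035648 m
Convert to mm: 0.00035648 * 1000 = 0.3565 mm

0.3565 mm


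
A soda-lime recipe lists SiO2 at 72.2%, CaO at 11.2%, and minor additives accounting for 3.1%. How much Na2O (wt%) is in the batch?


Pieces sum to 100%:
  Na2O = 100 - (SiO2 + CaO + others)
  Na2O = 100 - (72.2 + 11.2 + 3.1) = 13.5%

13.5%


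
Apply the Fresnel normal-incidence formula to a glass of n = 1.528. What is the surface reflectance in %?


Fresnel reflectance at normal incidence:
  R = ((n - 1)/(n + 1))^2
  (n - 1)/(n + 1) = (1.528 - 1)/(1.528 + 1) = 0.208861
  R = 0.208861^2 = 0.0436229
  R(%) = 0.0436229 * 100 = 4.362%

4.362%


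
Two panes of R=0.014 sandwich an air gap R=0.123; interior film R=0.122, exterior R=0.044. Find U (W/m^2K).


Total thermal resistance (series):
  R_total = R_in + R_glass + R_air + R_glass + R_out
  R_total = 0.122 + 0.014 + 0.123 + 0.014 + 0.044 = 0.317 m^2K/W
U-value = 1 / R_total = 1 / 0.317 = 3.155 W/m^2K

3.155 W/m^2K


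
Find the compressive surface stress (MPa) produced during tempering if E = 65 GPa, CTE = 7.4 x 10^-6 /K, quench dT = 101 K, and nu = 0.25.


Tempering stress: sigma = E * alpha * dT / (1 - nu)
  E (MPa) = 65 * 1000 = 65000
  Numerator = 65000 * (7.4 x 10^-6) * 101 = 48.581
  Denominator = 1 - 0.25 = 0.75
  sigma = 48.581 / 0.75 = 64.8 MPa

64.8 MPa


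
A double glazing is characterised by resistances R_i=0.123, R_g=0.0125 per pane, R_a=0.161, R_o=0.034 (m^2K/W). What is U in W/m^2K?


Total thermal resistance (series):
  R_total = R_in + R_glass + R_air + R_glass + R_out
  R_total = 0.123 + 0.0125 + 0.161 + 0.0125 + 0.034 = 0.343 m^2K/W
U-value = 1 / R_total = 1 / 0.343 = 2.915 W/m^2K

2.915 W/m^2K


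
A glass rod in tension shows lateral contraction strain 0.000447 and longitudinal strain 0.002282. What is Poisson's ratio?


Poisson's ratio: nu = lateral strain / axial strain
  nu = 0.000447 / 0.002282 = 0.1959

0.1959


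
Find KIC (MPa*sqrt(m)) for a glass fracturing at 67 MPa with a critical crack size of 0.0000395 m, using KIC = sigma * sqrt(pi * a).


Fracture toughness: KIC = sigma * sqrt(pi * a)
  pi * a = pi * 0.0000395 = 0.000124093
  sqrt(pi * a) = 0.01114
  KIC = 67 * 0.01114 = 0.746 MPa*sqrt(m)

0.746 MPa*sqrt(m)


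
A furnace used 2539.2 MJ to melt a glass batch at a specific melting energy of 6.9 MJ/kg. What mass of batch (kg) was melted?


Rearrange E = m * s for m:
  m = E / s
  m = 2539.2 / 6.9 = 368.0 kg

368.0 kg


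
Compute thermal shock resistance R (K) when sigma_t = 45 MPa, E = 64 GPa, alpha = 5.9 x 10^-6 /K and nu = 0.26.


Thermal shock resistance: R = sigma * (1 - nu) / (E * alpha)
  Numerator = 45 * (1 - 0.26) = 33.3
  Denominator = 64 * 1000 * (5.9 x 10^-6) = 0.3776
  R = 33.3 / 0.3776 = 88.2 K

88.2 K


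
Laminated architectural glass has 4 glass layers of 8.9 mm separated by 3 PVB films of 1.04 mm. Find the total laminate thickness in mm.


Total thickness = glass contribution + PVB contribution
  Glass: 4 * 8.9 = 35.6 mm
  PVB: 3 * 1.04 = 3.12 mm
  Total = 35.6 + 3.12 = 38.72 mm

38.72 mm


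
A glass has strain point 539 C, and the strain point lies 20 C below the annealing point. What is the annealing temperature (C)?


T_anneal = T_strain + gap:
  T_anneal = 539 + 20 = 559 C

559 C


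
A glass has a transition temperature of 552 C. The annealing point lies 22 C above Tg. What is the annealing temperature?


The annealing temperature is Tg plus the offset:
  T_anneal = 552 + 22 = 574 C

574 C


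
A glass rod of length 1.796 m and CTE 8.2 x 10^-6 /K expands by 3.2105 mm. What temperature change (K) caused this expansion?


Rearrange dL = alpha * L0 * dT for dT:
  dT = dL / (alpha * L0)
  dL (m) = 3.2105 / 1000 = 0.0032105
  dT = 0.0032105 / ((8.2 x 10^-6) * 1.796) = 218.0 K

218.0 K


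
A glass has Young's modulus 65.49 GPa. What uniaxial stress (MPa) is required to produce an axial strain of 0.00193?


Rearrange E = sigma / epsilon:
  sigma = E * epsilon
  E (MPa) = 65.49 * 1000 = 65490
  sigma = 65490 * 0.00193 = 126.4 MPa

126.4 MPa


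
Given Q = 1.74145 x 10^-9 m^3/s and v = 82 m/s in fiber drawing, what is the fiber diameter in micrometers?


Cross-sectional area from continuity:
  A = Q / v = 1.74145 x 10^-9 / 82 = 2.12372 x 10^-11 m^2
Diameter from circular cross-section:
  d = sqrt(4A / pi) * 10^6 (m -> um)
  d = sqrt(4 * 2.12372 x 10^-11 / pi) * 10^6 = 5.2 um

5.2 um


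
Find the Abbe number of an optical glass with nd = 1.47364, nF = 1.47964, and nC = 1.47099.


Abbe number formula: Vd = (nd - 1) / (nF - nC)
  nd - 1 = 1.47364 - 1 = 0.47364
  nF - nC = 1.47964 - 1.47099 = 0.00865
  Vd = 0.47364 / 0.00865 = 54.76

54.76


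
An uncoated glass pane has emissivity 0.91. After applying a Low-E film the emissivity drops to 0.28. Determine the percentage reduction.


Percentage reduction = (1 - coated/uncoated) * 100
  Ratio = 0.28 / 0.91 = 0.3077
  Reduction = (1 - 0.3077) * 100 = 69.2%

69.2%


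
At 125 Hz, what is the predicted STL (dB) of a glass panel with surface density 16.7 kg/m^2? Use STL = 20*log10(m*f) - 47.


Mass law: STL = 20 * log10(m * f) - 47
  m * f = 16.7 * 125 = 2087.5
  log10(2087.5) = 3.31963
  STL = 20 * 3.31963 - 47 = 66.3926 - 47 = 19.4 dB

19.4 dB


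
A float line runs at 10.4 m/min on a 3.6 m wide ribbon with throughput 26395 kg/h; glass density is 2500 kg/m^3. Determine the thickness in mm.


Ribbon cross-section from mass balance:
  Volume rate = throughput / density = 26395 / 2500 = 10.558 m^3/h
  thickness = volume rate / (speed * 60 * width), i.e.
  thickness = throughput / (60 * speed * width * density) * 1000
  thickness = 26395 / (60 * 10.4 * 3.6 * 2500) * 1000 = 4.7 mm

4.7 mm


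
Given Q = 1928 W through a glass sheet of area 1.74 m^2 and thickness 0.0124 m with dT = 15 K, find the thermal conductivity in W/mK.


Fourier's law rearranged: k = Q * t / (A * dT)
  Numerator = 1928 * 0.0124 = 23.9072
  Denominator = 1.74 * 15 = 26.1
  k = 23.9072 / 26.1 = 0.916 W/mK

0.916 W/mK


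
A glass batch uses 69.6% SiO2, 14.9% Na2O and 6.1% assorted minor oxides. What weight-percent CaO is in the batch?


Pieces sum to 100%:
  CaO = 100 - (SiO2 + Na2O + others)
  CaO = 100 - (69.6 + 14.9 + 6.1) = 9.4%

9.4%


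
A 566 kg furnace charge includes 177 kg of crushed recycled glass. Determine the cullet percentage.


Cullet ratio = (cullet mass / total batch mass) * 100
  Ratio = 177 / 566 * 100 = 31.27%

31.27%


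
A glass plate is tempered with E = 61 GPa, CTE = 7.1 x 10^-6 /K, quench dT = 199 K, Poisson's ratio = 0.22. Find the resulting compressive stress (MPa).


Tempering stress: sigma = E * alpha * dT / (1 - nu)
  E (MPa) = 61 * 1000 = 61000
  Numerator = 61000 * (7.1 x 10^-6) * 199 = 86.1869
  Denominator = 1 - 0.22 = 0.78
  sigma = 86.1869 / 0.78 = 110.5 MPa

110.5 MPa


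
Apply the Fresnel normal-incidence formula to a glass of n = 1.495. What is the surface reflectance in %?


Fresnel reflectance at normal incidence:
  R = ((n - 1)/(n + 1))^2
  (n - 1)/(n + 1) = (1.495 - 1)/(1.495 + 1) = 0.198397
  R = 0.198397^2 = 0.0393614
  R(%) = 0.0393614 * 100 = 3.936%

3.936%


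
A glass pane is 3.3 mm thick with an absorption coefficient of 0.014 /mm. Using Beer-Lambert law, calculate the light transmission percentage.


Beer-Lambert law: T = exp(-alpha * thickness)
  exponent = -0.014 * 3.3 = -0.0462
  T = exp(-0.0462) = 0.9549
  Percentage = 0.9549 * 100 = 95.49%

95.49%


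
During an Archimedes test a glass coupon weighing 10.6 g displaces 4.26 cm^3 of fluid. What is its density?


Use the definition of density:
  rho = mass / volume
  rho = 10.6 / 4.26 = 2.488 g/cm^3

2.488 g/cm^3


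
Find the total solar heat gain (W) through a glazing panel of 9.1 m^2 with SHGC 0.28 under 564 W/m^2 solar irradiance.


Solar heat gain: Q = Area * SHGC * Irradiance
  Q = 9.1 * 0.28 * 564 = 1437.1 W

1437.1 W


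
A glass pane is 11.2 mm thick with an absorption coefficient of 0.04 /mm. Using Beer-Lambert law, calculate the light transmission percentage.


Beer-Lambert law: T = exp(-alpha * thickness)
  exponent = -0.04 * 11.2 = -0.448
  T = exp(-0.448) = 0.6389
  Percentage = 0.6389 * 100 = 63.89%

63.89%


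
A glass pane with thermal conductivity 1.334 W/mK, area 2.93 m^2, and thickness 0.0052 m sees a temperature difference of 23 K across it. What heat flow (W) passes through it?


Fourier's law: Q = k * A * dT / t
  Q = 1.334 * 2.93 * 23 / 0.0052
  Q = 89.89826 / 0.0052 = 17288.1 W

17288.1 W


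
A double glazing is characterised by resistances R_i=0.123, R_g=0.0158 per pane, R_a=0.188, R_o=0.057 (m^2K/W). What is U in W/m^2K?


Total thermal resistance (series):
  R_total = R_in + R_glass + R_air + R_glass + R_out
  R_total = 0.123 + 0.0158 + 0.188 + 0.0158 + 0.057 = 0.3996 m^2K/W
U-value = 1 / R_total = 1 / 0.3996 = 2.503 W/m^2K

2.503 W/m^2K


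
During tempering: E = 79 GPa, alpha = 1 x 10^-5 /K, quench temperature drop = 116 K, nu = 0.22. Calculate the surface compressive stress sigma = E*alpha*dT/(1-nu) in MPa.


Tempering stress: sigma = E * alpha * dT / (1 - nu)
  E (MPa) = 79 * 1000 = 79000
  Numerator = 79000 * (1 x 10^-5) * 116 = 91.64
  Denominator = 1 - 0.22 = 0.78
  sigma = 91.64 / 0.78 = 117.5 MPa

117.5 MPa


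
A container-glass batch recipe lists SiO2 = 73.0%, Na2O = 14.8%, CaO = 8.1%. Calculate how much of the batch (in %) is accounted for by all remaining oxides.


Sum the three major oxides:
  SiO2 + Na2O + CaO = 73.0 + 14.8 + 8.1 = 95.9%
Subtract from 100%:
  Others = 100 - 95.9 = 4.1%

4.1%


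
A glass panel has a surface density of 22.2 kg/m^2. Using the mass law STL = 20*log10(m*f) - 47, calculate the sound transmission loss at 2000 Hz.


Mass law: STL = 20 * log10(m * f) - 47
  m * f = 22.2 * 2000 = 44400
  log10(44400) = 4.64738
  STL = 20 * 4.64738 - 47 = 92.9476 - 47 = 45.9 dB

45.9 dB


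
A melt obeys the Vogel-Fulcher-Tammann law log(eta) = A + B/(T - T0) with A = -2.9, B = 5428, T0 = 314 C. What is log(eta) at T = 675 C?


VFT equation: log(eta) = A + B / (T - T0)
  T - T0 = 675 - 314 = 361
  B / (T - T0) = 5428 / 361 = 15.036
  log(eta) = -2.9 + 15.036 = 12.136

12.136


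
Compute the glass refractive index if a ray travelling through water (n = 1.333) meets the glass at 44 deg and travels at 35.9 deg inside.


Apply Snell's law: n1 * sin(theta1) = n2 * sin(theta2)
  n2 = n1 * sin(theta1) / sin(theta2)
  sin(44) = 0.694658
  sin(35.9) = 0.586372
  n2 = 1.333 * 0.694658 / 0.586372 = 1.5792

1.5792


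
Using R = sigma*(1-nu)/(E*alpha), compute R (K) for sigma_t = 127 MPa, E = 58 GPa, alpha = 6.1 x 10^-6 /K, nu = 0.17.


Thermal shock resistance: R = sigma * (1 - nu) / (E * alpha)
  Numerator = 127 * (1 - 0.17) = 105.41
  Denominator = 58 * 1000 * (6.1 x 10^-6) = 0.3538
  R = 105.41 / 0.3538 = 297.9 K

297.9 K


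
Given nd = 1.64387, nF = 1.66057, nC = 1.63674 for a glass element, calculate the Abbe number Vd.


Abbe number formula: Vd = (nd - 1) / (nF - nC)
  nd - 1 = 1.64387 - 1 = 0.64387
  nF - nC = 1.66057 - 1.63674 = 0.02383
  Vd = 0.64387 / 0.02383 = 27.02

27.02


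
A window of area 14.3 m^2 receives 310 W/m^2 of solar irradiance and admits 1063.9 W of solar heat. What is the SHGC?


Rearrange Q = Area * SHGC * Irradiance:
  SHGC = Q / (Area * Irradiance)
  SHGC = 1063.9 / (14.3 * 310) = 0.24

0.24


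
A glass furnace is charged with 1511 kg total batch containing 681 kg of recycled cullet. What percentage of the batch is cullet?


Cullet ratio = (cullet mass / total batch mass) * 100
  Ratio = 681 / 1511 * 100 = 45.07%

45.07%


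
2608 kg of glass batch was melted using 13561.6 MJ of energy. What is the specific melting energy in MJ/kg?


Rearrange E = m * s for s:
  s = E / m
  s = 13561.6 / 2608 = 5.2 MJ/kg

5.2 MJ/kg


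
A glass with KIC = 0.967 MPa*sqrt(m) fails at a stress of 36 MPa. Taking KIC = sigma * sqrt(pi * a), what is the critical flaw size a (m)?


Rearrange KIC = sigma * sqrt(pi * a):
  sqrt(pi * a) = KIC / sigma
  sqrt(pi * a) = 0.967 / 36 = 0.026861
  a = (KIC / sigma)^2 / pi
  a = 0.026861^2 / pi = 0.0002297 m

0.0002297 m


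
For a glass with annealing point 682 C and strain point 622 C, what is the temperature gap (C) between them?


Gap = T_anneal - T_strain:
  gap = 682 - 622 = 60 C

60 C


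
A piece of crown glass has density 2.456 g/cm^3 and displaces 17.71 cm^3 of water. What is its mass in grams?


Rearrange rho = m / V:
  m = rho * V
  m = 2.456 * 17.71 = 43.496 g

43.496 g


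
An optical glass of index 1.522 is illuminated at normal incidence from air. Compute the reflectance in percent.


Fresnel reflectance at normal incidence:
  R = ((n - 1)/(n + 1))^2
  (n - 1)/(n + 1) = (1.522 - 1)/(1.522 + 1) = 0.206979
  R = 0.206979^2 = 0.0428403
  R(%) = 0.0428403 * 100 = 4.284%

4.284%


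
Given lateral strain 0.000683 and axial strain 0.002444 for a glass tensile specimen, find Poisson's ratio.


Poisson's ratio: nu = lateral strain / axial strain
  nu = 0.000683 / 0.002444 = 0.2795

0.2795


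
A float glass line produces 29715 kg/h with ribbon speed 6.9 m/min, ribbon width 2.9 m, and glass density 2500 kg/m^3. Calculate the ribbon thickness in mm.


Ribbon cross-section from mass balance:
  Volume rate = throughput / density = 29715 / 2500 = 11.886 m^3/h
  thickness = volume rate / (speed * 60 * width), i.e.
  thickness = throughput / (60 * speed * width * density) * 1000
  thickness = 29715 / (60 * 6.9 * 2.9 * 2500) * 1000 = 9.9 mm

9.9 mm


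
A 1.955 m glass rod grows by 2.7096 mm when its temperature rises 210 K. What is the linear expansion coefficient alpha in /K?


Rearrange dL = alpha * L0 * dT for alpha:
  alpha = dL / (L0 * dT)
  alpha = (2.7096 / 1000) / (1.955 * 210) = 0.0000066 /K = 6.6 x 10^-6 /K

6.6 x 10^-6 /K


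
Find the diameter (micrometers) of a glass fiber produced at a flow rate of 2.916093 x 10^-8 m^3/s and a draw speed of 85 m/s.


Cross-sectional area from continuity:
  A = Q / v = 2.916093 x 10^-8 / 85 = 3.430698 x 10^-10 m^2
Diameter from circular cross-section:
  d = sqrt(4A / pi) * 10^6 (m -> um)
  d = sqrt(4 * 3.430698 x 10^-10 / pi) * 10^6 = 20.9 um

20.9 um


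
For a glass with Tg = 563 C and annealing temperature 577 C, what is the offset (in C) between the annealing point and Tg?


Offset = T_anneal - Tg:
  offset = 577 - 563 = 14 C

14 C


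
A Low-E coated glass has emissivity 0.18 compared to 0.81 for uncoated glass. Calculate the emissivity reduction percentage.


Percentage reduction = (1 - coated/uncoated) * 100
  Ratio = 0.18 / 0.81 = 0.2222
  Reduction = (1 - 0.2222) * 100 = 77.8%

77.8%


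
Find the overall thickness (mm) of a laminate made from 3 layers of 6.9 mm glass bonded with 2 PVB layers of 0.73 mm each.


Total thickness = glass contribution + PVB contribution
  Glass: 3 * 6.9 = 20.7 mm
  PVB: 2 * 0.73 = 1.46 mm
  Total = 20.7 + 1.46 = 22.16 mm

22.16 mm


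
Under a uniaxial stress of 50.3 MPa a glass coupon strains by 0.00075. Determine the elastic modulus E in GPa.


Young's modulus: E = stress / strain
  E = 50.3 MPa / 0.00075 = 67066.67 MPa
Convert to GPa: 67066.67 / 1000 = 67.07 GPa

67.07 GPa


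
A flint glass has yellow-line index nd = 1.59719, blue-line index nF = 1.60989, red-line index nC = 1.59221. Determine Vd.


Abbe number formula: Vd = (nd - 1) / (nF - nC)
  nd - 1 = 1.59719 - 1 = 0.59719
  nF - nC = 1.60989 - 1.59221 = 0.01768
  Vd = 0.59719 / 0.01768 = 33.78

33.78


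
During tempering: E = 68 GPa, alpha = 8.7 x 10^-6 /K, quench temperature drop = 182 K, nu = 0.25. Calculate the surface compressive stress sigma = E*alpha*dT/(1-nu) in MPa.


Tempering stress: sigma = E * alpha * dT / (1 - nu)
  E (MPa) = 68 * 1000 = 68000
  Numerator = 68000 * (8.7 x 10^-6) * 182 = 107.6712
  Denominator = 1 - 0.25 = 0.75
  sigma = 107.6712 / 0.75 = 143.6 MPa

143.6 MPa


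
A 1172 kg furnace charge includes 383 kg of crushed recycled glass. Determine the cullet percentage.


Cullet ratio = (cullet mass / total batch mass) * 100
  Ratio = 383 / 1172 * 100 = 32.68%

32.68%


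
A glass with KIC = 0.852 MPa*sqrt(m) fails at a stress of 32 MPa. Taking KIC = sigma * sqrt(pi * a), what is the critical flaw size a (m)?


Rearrange KIC = sigma * sqrt(pi * a):
  sqrt(pi * a) = KIC / sigma
  sqrt(pi * a) = 0.852 / 32 = 0.026625
  a = (KIC / sigma)^2 / pi
  a = 0.026625^2 / pi = 0.0002256 m

0.0002256 m


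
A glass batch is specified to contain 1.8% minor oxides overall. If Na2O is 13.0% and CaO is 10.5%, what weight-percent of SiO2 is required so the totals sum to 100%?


Known pieces sum to 100%:
  SiO2 = 100 - (others + Na2O + CaO)
  SiO2 = 100 - (1.8 + 13.0 + 10.5) = 74.7%

74.7%


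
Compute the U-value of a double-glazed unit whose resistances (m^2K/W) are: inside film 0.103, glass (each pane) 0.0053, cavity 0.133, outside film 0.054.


Total thermal resistance (series):
  R_total = R_in + R_glass + R_air + R_glass + R_out
  R_total = 0.103 + 0.0053 + 0.133 + 0.0053 + 0.054 = 0.3006 m^2K/W
U-value = 1 / R_total = 1 / 0.3006 = 3.327 W/m^2K

3.327 W/m^2K


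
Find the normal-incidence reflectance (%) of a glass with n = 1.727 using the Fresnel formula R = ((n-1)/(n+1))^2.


Fresnel reflectance at normal incidence:
  R = ((n - 1)/(n + 1))^2
  (n - 1)/(n + 1) = (1.727 - 1)/(1.727 + 1) = 0.266593
  R = 0.266593^2 = 0.0710718
  R(%) = 0.0710718 * 100 = 7.107%

7.107%


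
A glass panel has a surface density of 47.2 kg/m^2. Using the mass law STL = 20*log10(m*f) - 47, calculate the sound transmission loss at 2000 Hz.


Mass law: STL = 20 * log10(m * f) - 47
  m * f = 47.2 * 2000 = 94400
  log10(94400) = 4.97497
  STL = 20 * 4.97497 - 47 = 99.4994 - 47 = 52.5 dB

52.5 dB


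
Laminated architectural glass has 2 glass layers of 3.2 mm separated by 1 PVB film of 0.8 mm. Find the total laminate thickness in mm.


Total thickness = glass contribution + PVB contribution
  Glass: 2 * 3.2 = 6.4 mm
  PVB: 1 * 0.8 = 0.8 mm
  Total = 6.4 + 0.8 = 7.2 mm

7.2 mm


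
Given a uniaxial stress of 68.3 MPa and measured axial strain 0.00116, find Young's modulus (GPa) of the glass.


Young's modulus: E = stress / strain
  E = 68.3 MPa / 0.00116 = 58879.31 MPa
Convert to GPa: 58879.31 / 1000 = 58.88 GPa

58.88 GPa


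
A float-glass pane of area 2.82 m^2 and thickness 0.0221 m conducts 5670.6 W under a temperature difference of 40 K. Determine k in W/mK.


Fourier's law rearranged: k = Q * t / (A * dT)
  Numerator = 5670.6 * 0.0221 = 125.32026
  Denominator = 2.82 * 40 = 112.8
  k = 125.32026 / 112.8 = 1.111 W/mK

1.111 W/mK


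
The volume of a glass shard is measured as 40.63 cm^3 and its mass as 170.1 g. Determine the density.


Use the definition of density:
  rho = mass / volume
  rho = 170.1 / 40.63 = 4.187 g/cm^3

4.187 g/cm^3


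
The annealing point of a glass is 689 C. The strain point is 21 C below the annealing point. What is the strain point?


Strain point = annealing point - difference:
  T_strain = 689 - 21 = 668 C

668 C


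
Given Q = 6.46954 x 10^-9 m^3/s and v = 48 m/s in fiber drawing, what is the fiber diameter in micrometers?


Cross-sectional area from continuity:
  A = Q / v = 6.46954 x 10^-9 / 48 = 1.347821 x 10^-10 m^2
Diameter from circular cross-section:
  d = sqrt(4A / pi) * 10^6 (m -> um)
  d = sqrt(4 * 1.347821 x 10^-10 / pi) * 10^6 = 13.1 um

13.1 um


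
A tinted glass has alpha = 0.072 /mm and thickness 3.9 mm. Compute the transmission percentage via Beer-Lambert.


Beer-Lambert law: T = exp(-alpha * thickness)
  exponent = -0.072 * 3.9 = -0.2808
  T = exp(-0.2808) = 0.7552
  Percentage = 0.7552 * 100 = 75.52%

75.52%


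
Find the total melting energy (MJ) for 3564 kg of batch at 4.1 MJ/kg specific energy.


Total energy = mass * specific energy
  E = 3564 * 4.1 = 14612.4 MJ

14612.4 MJ
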